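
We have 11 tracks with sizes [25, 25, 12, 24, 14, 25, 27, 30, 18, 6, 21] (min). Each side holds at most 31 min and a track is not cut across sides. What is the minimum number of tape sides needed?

Total = 30 + 27 + 25 + 25 + 25 + 24 + 21 + 18 + 14 + 12 + 6 = 227 min.
Lower bound: ⌈227/31⌉ = 8 tape sides.
A packing using 9 tape sides:
  side 1: 30 = 30
  side 2: 27 = 27
  side 3: 25 + 6 = 31
  side 4: 25 = 25
  side 5: 25 = 25
  side 6: 24 = 24
  side 7: 21 = 21
  side 8: 18 + 12 = 30
  side 9: 14 = 14
No arrangement into 8 tape sides stays within capacity, so 9 is optimal.

9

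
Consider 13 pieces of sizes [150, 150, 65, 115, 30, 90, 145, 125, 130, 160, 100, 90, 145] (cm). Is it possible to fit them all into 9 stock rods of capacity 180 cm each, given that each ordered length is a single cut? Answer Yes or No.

No

Total = 1495 cm; ⌈1495/180⌉ = 9.
The bound of 9 does not rule out 9, but exhaustive search shows no assignment into 9 stock rods of capacity 180 cm exists — the minimum is 10.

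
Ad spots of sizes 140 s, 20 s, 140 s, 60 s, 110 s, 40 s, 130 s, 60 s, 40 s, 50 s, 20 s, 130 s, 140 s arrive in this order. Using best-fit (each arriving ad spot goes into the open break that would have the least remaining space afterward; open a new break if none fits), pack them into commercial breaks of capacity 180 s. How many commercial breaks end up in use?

7

  140 → break 1 (new)  [load 140/180]
  20 → break 1  [load 160/180]
  140 → break 2 (new)  [load 140/180]
  60 → break 3 (new)  [load 60/180]
  110 → break 3  [load 170/180]
  40 → break 2  [load 180/180]
  130 → break 4 (new)  [load 130/180]
  60 → break 5 (new)  [load 60/180]
  40 → break 4  [load 170/180]
  50 → break 5  [load 110/180]
  20 → break 1  [load 180/180]
  130 → break 6 (new)  [load 130/180]
  140 → break 7 (new)  [load 140/180]
7 commercial breaks opened.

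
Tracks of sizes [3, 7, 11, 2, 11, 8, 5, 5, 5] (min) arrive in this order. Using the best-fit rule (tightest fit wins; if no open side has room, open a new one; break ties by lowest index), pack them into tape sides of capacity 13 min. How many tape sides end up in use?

5

  3 → side 1 (new)  [load 3/13]
  7 → side 1  [load 10/13]
  11 → side 2 (new)  [load 11/13]
  2 → side 2  [load 13/13]
  11 → side 3 (new)  [load 11/13]
  8 → side 4 (new)  [load 8/13]
  5 → side 4  [load 13/13]
  5 → side 5 (new)  [load 5/13]
  5 → side 5  [load 10/13]
5 tape sides opened.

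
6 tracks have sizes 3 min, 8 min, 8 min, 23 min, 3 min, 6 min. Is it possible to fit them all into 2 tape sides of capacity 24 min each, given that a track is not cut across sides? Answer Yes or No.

No

Total = 51 min; ⌈51/24⌉ = 3.
At least 3 tape sides are required, but only 2 are allowed.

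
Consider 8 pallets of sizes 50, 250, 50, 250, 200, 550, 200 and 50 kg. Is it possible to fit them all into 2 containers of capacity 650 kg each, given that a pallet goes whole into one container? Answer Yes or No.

Total = 1600 kg; ⌈1600/650⌉ = 3.
At least 3 containers are required, but only 2 are allowed.

No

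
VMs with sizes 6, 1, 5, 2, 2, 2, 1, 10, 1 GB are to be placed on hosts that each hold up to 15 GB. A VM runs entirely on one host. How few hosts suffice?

Total = 10 + 6 + 5 + 2 + 2 + 2 + 1 + 1 + 1 = 30 GB.
Lower bound: ⌈30/15⌉ = 2 hosts.
A packing using 2 hosts:
  host 1: 10 + 5 = 15
  host 2: 6 + 2 + 2 + 2 + 1 + 1 + 1 = 15
This matches the lower bound, so 2 is optimal.

2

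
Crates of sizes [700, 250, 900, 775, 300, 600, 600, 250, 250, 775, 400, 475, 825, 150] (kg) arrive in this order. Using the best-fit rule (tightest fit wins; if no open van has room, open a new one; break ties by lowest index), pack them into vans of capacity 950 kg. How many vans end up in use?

  700 → van 1 (new)  [load 700/950]
  250 → van 1  [load 950/950]
  900 → van 2 (new)  [load 900/950]
  775 → van 3 (new)  [load 775/950]
  300 → van 4 (new)  [load 300/950]
  600 → van 4  [load 900/950]
  600 → van 5 (new)  [load 600/950]
  250 → van 5  [load 850/950]
  250 → van 6 (new)  [load 250/950]
  775 → van 7 (new)  [load 775/950]
  400 → van 6  [load 650/950]
  475 → van 8 (new)  [load 475/950]
  825 → van 9 (new)  [load 825/950]
  150 → van 3  [load 925/950]
9 vans opened.

9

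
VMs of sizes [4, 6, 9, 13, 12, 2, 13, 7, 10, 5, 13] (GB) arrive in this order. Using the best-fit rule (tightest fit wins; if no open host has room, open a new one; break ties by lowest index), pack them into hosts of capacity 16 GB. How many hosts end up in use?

  4 → host 1 (new)  [load 4/16]
  6 → host 1  [load 10/16]
  9 → host 2 (new)  [load 9/16]
  13 → host 3 (new)  [load 13/16]
  12 → host 4 (new)  [load 12/16]
  2 → host 3  [load 15/16]
  13 → host 5 (new)  [load 13/16]
  7 → host 2  [load 16/16]
  10 → host 6 (new)  [load 10/16]
  5 → host 1  [load 15/16]
  13 → host 7 (new)  [load 13/16]
7 hosts opened.

7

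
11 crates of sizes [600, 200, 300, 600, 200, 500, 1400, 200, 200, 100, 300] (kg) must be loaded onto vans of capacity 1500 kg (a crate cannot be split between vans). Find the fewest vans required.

4

Total = 1400 + 600 + 600 + 500 + 300 + 300 + 200 + 200 + 200 + 200 + 100 = 4600 kg.
Lower bound: ⌈4600/1500⌉ = 4 vans.
A packing using 4 vans:
  van 1: 1400 + 100 = 1500
  van 2: 600 + 600 + 300 = 1500
  van 3: 500 + 300 + 200 + 200 + 200 = 1400
  van 4: 200 = 200
This matches the lower bound, so 4 is optimal.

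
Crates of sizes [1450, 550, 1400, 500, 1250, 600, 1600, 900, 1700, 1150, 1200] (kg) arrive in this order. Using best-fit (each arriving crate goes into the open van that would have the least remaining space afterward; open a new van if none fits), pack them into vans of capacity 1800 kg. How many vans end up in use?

9

  1450 → van 1 (new)  [load 1450/1800]
  550 → van 2 (new)  [load 550/1800]
  1400 → van 3 (new)  [load 1400/1800]
  500 → van 2  [load 1050/1800]
  1250 → van 4 (new)  [load 1250/1800]
  600 → van 2  [load 1650/1800]
  1600 → van 5 (new)  [load 1600/1800]
  900 → van 6 (new)  [load 900/1800]
  1700 → van 7 (new)  [load 1700/1800]
  1150 → van 8 (new)  [load 1150/1800]
  1200 → van 9 (new)  [load 1200/1800]
9 vans opened.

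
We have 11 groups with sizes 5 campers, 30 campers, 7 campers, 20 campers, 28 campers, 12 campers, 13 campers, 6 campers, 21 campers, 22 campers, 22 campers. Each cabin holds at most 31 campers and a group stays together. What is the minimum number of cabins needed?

Total = 30 + 28 + 22 + 22 + 21 + 20 + 13 + 12 + 7 + 6 + 5 = 186 campers.
Lower bound: ⌈186/31⌉ = 6 cabins.
A packing using 7 cabins:
  cabin 1: 30 = 30
  cabin 2: 28 = 28
  cabin 3: 22 + 7 = 29
  cabin 4: 22 + 6 = 28
  cabin 5: 21 + 5 = 26
  cabin 6: 20 = 20
  cabin 7: 13 + 12 = 25
No arrangement into 6 cabins stays within capacity, so 7 is optimal.

7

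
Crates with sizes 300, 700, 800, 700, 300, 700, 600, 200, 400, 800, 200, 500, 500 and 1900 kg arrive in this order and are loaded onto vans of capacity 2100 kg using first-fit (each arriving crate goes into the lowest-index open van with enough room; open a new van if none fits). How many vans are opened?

  300 → van 1 (new)  [load 300/2100]
  700 → van 1  [load 1000/2100]
  800 → van 1  [load 1800/2100]
  700 → van 2 (new)  [load 700/2100]
  300 → van 1  [load 2100/2100]
  700 → van 2  [load 1400/2100]
  600 → van 2  [load 2000/2100]
  200 → van 3 (new)  [load 200/2100]
  400 → van 3  [load 600/2100]
  800 → van 3  [load 1400/2100]
  200 → van 3  [load 1600/2100]
  500 → van 3  [load 2100/2100]
  500 → van 4 (new)  [load 500/2100]
  1900 → van 5 (new)  [load 1900/2100]
5 vans opened.

5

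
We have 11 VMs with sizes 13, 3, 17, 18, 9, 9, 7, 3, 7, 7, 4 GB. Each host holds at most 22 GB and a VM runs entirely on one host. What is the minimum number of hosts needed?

Total = 18 + 17 + 13 + 9 + 9 + 7 + 7 + 7 + 4 + 3 + 3 = 97 GB.
Lower bound: ⌈97/22⌉ = 5 hosts.
A packing using 5 hosts:
  host 1: 18 + 4 = 22
  host 2: 17 + 3 = 20
  host 3: 13 + 9 = 22
  host 4: 9 + 7 + 3 = 19
  host 5: 7 + 7 = 14
This matches the lower bound, so 5 is optimal.

5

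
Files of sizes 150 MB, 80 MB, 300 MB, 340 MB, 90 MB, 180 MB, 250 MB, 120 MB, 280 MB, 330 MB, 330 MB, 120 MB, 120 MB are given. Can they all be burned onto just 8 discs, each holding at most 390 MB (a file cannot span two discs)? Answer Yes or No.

A valid assignment using 8 discs:
  disc 1: 340 = 340
  disc 2: 330 = 330
  disc 3: 330 = 330
  disc 4: 300 + 90 = 390
  disc 5: 280 + 80 = 360
  disc 6: 250 + 120 = 370
  disc 7: 180 + 150 = 330
  disc 8: 120 + 120 = 240
Every load is within 390 MB, so 8 discs suffice.

Yes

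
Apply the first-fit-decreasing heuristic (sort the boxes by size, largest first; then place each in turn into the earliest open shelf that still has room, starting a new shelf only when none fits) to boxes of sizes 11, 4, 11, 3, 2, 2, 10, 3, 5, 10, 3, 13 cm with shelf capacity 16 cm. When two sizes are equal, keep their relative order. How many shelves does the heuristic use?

Sorted descending: 13, 11, 11, 10, 10, 5, 4, 3, 3, 3, 2, 2.
  13 → shelf 1 (new)  [load 13/16]
  11 → shelf 2 (new)  [load 11/16]
  11 → shelf 3 (new)  [load 11/16]
  10 → shelf 4 (new)  [load 10/16]
  10 → shelf 5 (new)  [load 10/16]
  5 → shelf 2  [load 16/16]
  4 → shelf 3  [load 15/16]
  3 → shelf 1  [load 16/16]
  3 → shelf 4  [load 13/16]
  3 → shelf 4  [load 16/16]
  2 → shelf 5  [load 12/16]
  2 → shelf 5  [load 14/16]
5 shelves opened.

5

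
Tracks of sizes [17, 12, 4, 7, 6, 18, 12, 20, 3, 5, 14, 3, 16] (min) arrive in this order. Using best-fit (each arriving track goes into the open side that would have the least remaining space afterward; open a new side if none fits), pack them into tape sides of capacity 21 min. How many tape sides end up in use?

  17 → side 1 (new)  [load 17/21]
  12 → side 2 (new)  [load 12/21]
  4 → side 1  [load 21/21]
  7 → side 2  [load 19/21]
  6 → side 3 (new)  [load 6/21]
  18 → side 4 (new)  [load 18/21]
  12 → side 3  [load 18/21]
  20 → side 5 (new)  [load 20/21]
  3 → side 3  [load 21/21]
  5 → side 6 (new)  [load 5/21]
  14 → side 6  [load 19/21]
  3 → side 4  [load 21/21]
  16 → side 7 (new)  [load 16/21]
7 tape sides opened.

7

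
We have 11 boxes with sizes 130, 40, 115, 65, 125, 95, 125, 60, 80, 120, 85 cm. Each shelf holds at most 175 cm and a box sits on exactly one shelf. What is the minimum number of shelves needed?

Total = 130 + 125 + 125 + 120 + 115 + 95 + 85 + 80 + 65 + 60 + 40 = 1040 cm.
Lower bound: ⌈1040/175⌉ = 6 shelves.
A packing using 7 shelves:
  shelf 1: 130 + 40 = 170
  shelf 2: 125 = 125
  shelf 3: 125 = 125
  shelf 4: 120 = 120
  shelf 5: 115 + 60 = 175
  shelf 6: 95 + 80 = 175
  shelf 7: 85 + 65 = 150
No arrangement into 6 shelves stays within capacity, so 7 is optimal.

7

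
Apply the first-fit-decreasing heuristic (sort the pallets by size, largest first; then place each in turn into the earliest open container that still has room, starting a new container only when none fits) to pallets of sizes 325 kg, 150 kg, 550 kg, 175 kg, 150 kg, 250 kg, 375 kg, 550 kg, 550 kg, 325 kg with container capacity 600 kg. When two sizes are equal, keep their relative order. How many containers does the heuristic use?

Sorted descending: 550, 550, 550, 375, 325, 325, 250, 175, 150, 150.
  550 → container 1 (new)  [load 550/600]
  550 → container 2 (new)  [load 550/600]
  550 → container 3 (new)  [load 550/600]
  375 → container 4 (new)  [load 375/600]
  325 → container 5 (new)  [load 325/600]
  325 → container 6 (new)  [load 325/600]
  250 → container 5  [load 575/600]
  175 → container 4  [load 550/600]
  150 → container 6  [load 475/600]
  150 → container 7 (new)  [load 150/600]
7 containers opened.

7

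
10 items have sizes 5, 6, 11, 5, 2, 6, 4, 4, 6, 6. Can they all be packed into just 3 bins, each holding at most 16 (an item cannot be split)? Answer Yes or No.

No

Total = 55; ⌈55/16⌉ = 4.
At least 4 bins are required, but only 3 are allowed.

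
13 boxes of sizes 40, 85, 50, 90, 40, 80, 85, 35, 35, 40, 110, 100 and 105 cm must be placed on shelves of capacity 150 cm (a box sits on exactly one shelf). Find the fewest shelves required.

7

Total = 110 + 105 + 100 + 90 + 85 + 85 + 80 + 50 + 40 + 40 + 40 + 35 + 35 = 895 cm.
Lower bound: ⌈895/150⌉ = 6 shelves.
Also, 7 boxes each exceed 75 cm, and no two of those can share a shelf, so at least 7 shelves are needed.
A packing using 7 shelves:
  shelf 1: 110 + 40 = 150
  shelf 2: 105 + 40 = 145
  shelf 3: 100 + 50 = 150
  shelf 4: 90 + 40 = 130
  shelf 5: 85 + 35 = 120
  shelf 6: 85 + 35 = 120
  shelf 7: 80 = 80
This matches the lower bound, so 7 is optimal.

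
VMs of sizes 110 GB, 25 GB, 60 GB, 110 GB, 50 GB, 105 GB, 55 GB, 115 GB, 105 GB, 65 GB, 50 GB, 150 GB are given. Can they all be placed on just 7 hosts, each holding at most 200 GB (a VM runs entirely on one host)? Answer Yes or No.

Yes

A valid assignment using 6 hosts:
  host 1: 150 + 50 = 200
  host 2: 115 + 65 = 180
  host 3: 110 + 60 + 25 = 195
  host 4: 110 + 55 = 165
  host 5: 105 + 50 = 155
  host 6: 105 = 105
That uses only 6 ≤ 7, so 7 hosts are enough.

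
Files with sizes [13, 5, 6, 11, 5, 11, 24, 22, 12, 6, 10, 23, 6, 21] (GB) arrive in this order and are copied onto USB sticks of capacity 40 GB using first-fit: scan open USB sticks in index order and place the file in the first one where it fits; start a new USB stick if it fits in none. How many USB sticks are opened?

5

  13 → USB stick 1 (new)  [load 13/40]
  5 → USB stick 1  [load 18/40]
  6 → USB stick 1  [load 24/40]
  11 → USB stick 1  [load 35/40]
  5 → USB stick 1  [load 40/40]
  11 → USB stick 2 (new)  [load 11/40]
  24 → USB stick 2  [load 35/40]
  22 → USB stick 3 (new)  [load 22/40]
  12 → USB stick 3  [load 34/40]
  6 → USB stick 3  [load 40/40]
  10 → USB stick 4 (new)  [load 10/40]
  23 → USB stick 4  [load 33/40]
  6 → USB stick 4  [load 39/40]
  21 → USB stick 5 (new)  [load 21/40]
5 USB sticks opened.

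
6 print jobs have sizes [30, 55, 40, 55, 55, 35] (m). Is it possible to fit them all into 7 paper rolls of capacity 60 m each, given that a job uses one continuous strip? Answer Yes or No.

Yes

A valid assignment using 6 paper rolls:
  roll 1: 55 = 55
  roll 2: 55 = 55
  roll 3: 55 = 55
  roll 4: 40 = 40
  roll 5: 35 = 35
  roll 6: 30 = 30
That uses only 6 ≤ 7, so 7 paper rolls are enough.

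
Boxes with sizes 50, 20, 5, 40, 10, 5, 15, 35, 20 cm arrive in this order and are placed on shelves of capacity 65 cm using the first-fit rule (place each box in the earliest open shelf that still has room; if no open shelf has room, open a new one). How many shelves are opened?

  50 → shelf 1 (new)  [load 50/65]
  20 → shelf 2 (new)  [load 20/65]
  5 → shelf 1  [load 55/65]
  40 → shelf 2  [load 60/65]
  10 → shelf 1  [load 65/65]
  5 → shelf 2  [load 65/65]
  15 → shelf 3 (new)  [load 15/65]
  35 → shelf 3  [load 50/65]
  20 → shelf 4 (new)  [load 20/65]
4 shelves opened.

4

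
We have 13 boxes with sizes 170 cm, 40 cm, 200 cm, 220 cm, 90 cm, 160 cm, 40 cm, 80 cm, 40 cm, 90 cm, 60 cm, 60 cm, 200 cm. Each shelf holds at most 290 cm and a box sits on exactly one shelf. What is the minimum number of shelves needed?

Total = 220 + 200 + 200 + 170 + 160 + 90 + 90 + 80 + 60 + 60 + 40 + 40 + 40 = 1450 cm.
Lower bound: ⌈1450/290⌉ = 5 shelves.
A packing using 6 shelves:
  shelf 1: 220 + 60 = 280
  shelf 2: 200 + 90 = 290
  shelf 3: 200 + 90 = 290
  shelf 4: 170 + 80 + 40 = 290
  shelf 5: 160 + 60 + 40 = 260
  shelf 6: 40 = 40
No arrangement into 5 shelves stays within capacity, so 6 is optimal.

6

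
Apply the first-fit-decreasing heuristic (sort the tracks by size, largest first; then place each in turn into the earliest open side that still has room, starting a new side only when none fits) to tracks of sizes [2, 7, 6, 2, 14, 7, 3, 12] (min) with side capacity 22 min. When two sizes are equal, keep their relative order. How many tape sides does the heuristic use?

Sorted descending: 14, 12, 7, 7, 6, 3, 2, 2.
  14 → side 1 (new)  [load 14/22]
  12 → side 2 (new)  [load 12/22]
  7 → side 1  [load 21/22]
  7 → side 2  [load 19/22]
  6 → side 3 (new)  [load 6/22]
  3 → side 2  [load 22/22]
  2 → side 3  [load 8/22]
  2 → side 3  [load 10/22]
3 tape sides opened.

3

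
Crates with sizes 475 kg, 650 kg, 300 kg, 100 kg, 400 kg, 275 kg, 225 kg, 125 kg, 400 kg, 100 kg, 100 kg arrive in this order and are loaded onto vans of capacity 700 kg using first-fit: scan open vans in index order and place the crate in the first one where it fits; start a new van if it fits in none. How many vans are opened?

5

  475 → van 1 (new)  [load 475/700]
  650 → van 2 (new)  [load 650/700]
  300 → van 3 (new)  [load 300/700]
  100 → van 1  [load 575/700]
  400 → van 3  [load 700/700]
  275 → van 4 (new)  [load 275/700]
  225 → van 4  [load 500/700]
  125 → van 1  [load 700/700]
  400 → van 5 (new)  [load 400/700]
  100 → van 4  [load 600/700]
  100 → van 4  [load 700/700]
5 vans opened.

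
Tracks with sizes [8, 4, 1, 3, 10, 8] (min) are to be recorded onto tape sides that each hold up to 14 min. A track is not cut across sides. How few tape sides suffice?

Total = 10 + 8 + 8 + 4 + 3 + 1 = 34 min.
Lower bound: ⌈34/14⌉ = 3 tape sides.
A packing using 3 tape sides:
  side 1: 10 + 4 = 14
  side 2: 8 + 3 + 1 = 12
  side 3: 8 = 8
This matches the lower bound, so 3 is optimal.

3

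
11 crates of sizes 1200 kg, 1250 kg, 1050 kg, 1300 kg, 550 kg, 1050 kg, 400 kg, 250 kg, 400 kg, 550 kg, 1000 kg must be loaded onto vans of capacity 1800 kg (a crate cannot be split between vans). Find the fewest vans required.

Total = 1300 + 1250 + 1200 + 1050 + 1050 + 1000 + 550 + 550 + 400 + 400 + 250 = 9000 kg.
Lower bound: ⌈9000/1800⌉ = 5 vans.
Also, 6 crates each exceed 900 kg, and no two of those can share a van, so at least 6 vans are needed.
A packing using 6 vans:
  van 1: 1300 + 400 = 1700
  van 2: 1250 + 550 = 1800
  van 3: 1200 + 550 = 1750
  van 4: 1050 + 400 + 250 = 1700
  van 5: 1050 = 1050
  van 6: 1000 = 1000
This matches the lower bound, so 6 is optimal.

6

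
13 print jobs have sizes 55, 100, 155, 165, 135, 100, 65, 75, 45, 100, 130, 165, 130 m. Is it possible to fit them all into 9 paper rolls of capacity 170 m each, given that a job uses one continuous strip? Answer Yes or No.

Total = 1420 m; ⌈1420/170⌉ = 9.
The bound of 9 does not rule out 9, but exhaustive search shows no assignment into 9 paper rolls of capacity 170 m exists — the minimum is 10.

No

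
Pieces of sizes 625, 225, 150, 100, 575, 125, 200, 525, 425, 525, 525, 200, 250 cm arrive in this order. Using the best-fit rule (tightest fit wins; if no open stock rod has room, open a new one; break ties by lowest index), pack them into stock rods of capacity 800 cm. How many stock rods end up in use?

  625 → stock rod 1 (new)  [load 625/800]
  225 → stock rod 2 (new)  [load 225/800]
  150 → stock rod 1  [load 775/800]
  100 → stock rod 2  [load 325/800]
  575 → stock rod 3 (new)  [load 575/800]
  125 → stock rod 3  [load 700/800]
  200 → stock rod 2  [load 525/800]
  525 → stock rod 4 (new)  [load 525/800]
  425 → stock rod 5 (new)  [load 425/800]
  525 → stock rod 6 (new)  [load 525/800]
  525 → stock rod 7 (new)  [load 525/800]
  200 → stock rod 2  [load 725/800]
  250 → stock rod 4  [load 775/800]
7 stock rods opened.

7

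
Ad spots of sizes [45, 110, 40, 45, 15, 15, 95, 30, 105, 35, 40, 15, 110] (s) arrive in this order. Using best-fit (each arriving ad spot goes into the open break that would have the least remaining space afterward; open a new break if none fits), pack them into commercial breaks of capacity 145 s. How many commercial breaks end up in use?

  45 → break 1 (new)  [load 45/145]
  110 → break 2 (new)  [load 110/145]
  40 → break 1  [load 85/145]
  45 → break 1  [load 130/145]
  15 → break 1  [load 145/145]
  15 → break 2  [load 125/145]
  95 → break 3 (new)  [load 95/145]
  30 → break 3  [load 125/145]
  105 → break 4 (new)  [load 105/145]
  35 → break 4  [load 140/145]
  40 → break 5 (new)  [load 40/145]
  15 → break 2  [load 140/145]
  110 → break 6 (new)  [load 110/145]
6 commercial breaks opened.

6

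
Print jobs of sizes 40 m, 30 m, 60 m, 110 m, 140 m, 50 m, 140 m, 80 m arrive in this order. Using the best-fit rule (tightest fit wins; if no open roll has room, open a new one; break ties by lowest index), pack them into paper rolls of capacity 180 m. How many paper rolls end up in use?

5

  40 → roll 1 (new)  [load 40/180]
  30 → roll 1  [load 70/180]
  60 → roll 1  [load 130/180]
  110 → roll 2 (new)  [load 110/180]
  140 → roll 3 (new)  [load 140/180]
  50 → roll 1  [load 180/180]
  140 → roll 4 (new)  [load 140/180]
  80 → roll 5 (new)  [load 80/180]
5 paper rolls opened.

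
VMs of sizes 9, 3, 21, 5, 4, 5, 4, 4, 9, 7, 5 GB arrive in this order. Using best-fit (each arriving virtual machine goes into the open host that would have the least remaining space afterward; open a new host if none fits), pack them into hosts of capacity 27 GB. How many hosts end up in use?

  9 → host 1 (new)  [load 9/27]
  3 → host 1  [load 12/27]
  21 → host 2 (new)  [load 21/27]
  5 → host 2  [load 26/27]
  4 → host 1  [load 16/27]
  5 → host 1  [load 21/27]
  4 → host 1  [load 25/27]
  4 → host 3 (new)  [load 4/27]
  9 → host 3  [load 13/27]
  7 → host 3  [load 20/27]
  5 → host 3  [load 25/27]
3 hosts opened.

3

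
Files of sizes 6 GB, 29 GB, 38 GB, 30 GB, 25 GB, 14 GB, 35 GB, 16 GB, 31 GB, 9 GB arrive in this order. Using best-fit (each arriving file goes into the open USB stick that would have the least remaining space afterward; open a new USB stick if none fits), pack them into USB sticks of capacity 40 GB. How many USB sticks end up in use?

  6 → USB stick 1 (new)  [load 6/40]
  29 → USB stick 1  [load 35/40]
  38 → USB stick 2 (new)  [load 38/40]
  30 → USB stick 3 (new)  [load 30/40]
  25 → USB stick 4 (new)  [load 25/40]
  14 → USB stick 4  [load 39/40]
  35 → USB stick 5 (new)  [load 35/40]
  16 → USB stick 6 (new)  [load 16/40]
  31 → USB stick 7 (new)  [load 31/40]
  9 → USB stick 7  [load 40/40]
7 USB sticks opened.

7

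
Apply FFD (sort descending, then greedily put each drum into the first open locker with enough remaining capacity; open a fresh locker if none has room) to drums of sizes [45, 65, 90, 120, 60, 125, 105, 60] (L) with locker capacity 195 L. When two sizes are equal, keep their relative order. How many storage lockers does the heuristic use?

4

Sorted descending: 125, 120, 105, 90, 65, 60, 60, 45.
  125 → locker 1 (new)  [load 125/195]
  120 → locker 2 (new)  [load 120/195]
  105 → locker 3 (new)  [load 105/195]
  90 → locker 3  [load 195/195]
  65 → locker 1  [load 190/195]
  60 → locker 2  [load 180/195]
  60 → locker 4 (new)  [load 60/195]
  45 → locker 4  [load 105/195]
4 storage lockers opened.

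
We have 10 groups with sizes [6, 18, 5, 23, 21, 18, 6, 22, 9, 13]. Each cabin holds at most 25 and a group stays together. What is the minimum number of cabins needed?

Total = 23 + 22 + 21 + 18 + 18 + 13 + 9 + 6 + 6 + 5 = 141.
Lower bound: ⌈141/25⌉ = 6 cabins.
A packing using 7 cabins:
  cabin 1: 23 = 23
  cabin 2: 22 = 22
  cabin 3: 21 = 21
  cabin 4: 18 + 6 = 24
  cabin 5: 18 + 6 = 24
  cabin 6: 13 + 9 = 22
  cabin 7: 5 = 5
No arrangement into 6 cabins stays within capacity, so 7 is optimal.

7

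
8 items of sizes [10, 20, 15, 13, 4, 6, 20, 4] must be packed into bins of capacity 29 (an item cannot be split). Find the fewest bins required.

4

Total = 20 + 20 + 15 + 13 + 10 + 6 + 4 + 4 = 92.
Lower bound: ⌈92/29⌉ = 4 bins.
A packing using 4 bins:
  bin 1: 20 + 6 = 26
  bin 2: 20 + 4 + 4 = 28
  bin 3: 15 + 13 = 28
  bin 4: 10 = 10
This matches the lower bound, so 4 is optimal.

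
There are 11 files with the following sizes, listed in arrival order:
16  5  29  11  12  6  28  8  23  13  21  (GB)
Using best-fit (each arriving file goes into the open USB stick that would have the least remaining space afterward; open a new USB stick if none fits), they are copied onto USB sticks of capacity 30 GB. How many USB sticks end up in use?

7

  16 → USB stick 1 (new)  [load 16/30]
  5 → USB stick 1  [load 21/30]
  29 → USB stick 2 (new)  [load 29/30]
  11 → USB stick 3 (new)  [load 11/30]
  12 → USB stick 3  [load 23/30]
  6 → USB stick 3  [load 29/30]
  28 → USB stick 4 (new)  [load 28/30]
  8 → USB stick 1  [load 29/30]
  23 → USB stick 5 (new)  [load 23/30]
  13 → USB stick 6 (new)  [load 13/30]
  21 → USB stick 7 (new)  [load 21/30]
7 USB sticks opened.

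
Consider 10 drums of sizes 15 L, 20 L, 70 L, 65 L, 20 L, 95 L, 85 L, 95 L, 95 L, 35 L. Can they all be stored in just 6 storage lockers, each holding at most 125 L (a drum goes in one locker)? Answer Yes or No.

Yes

A valid assignment using 6 storage lockers:
  locker 1: 95 + 20 = 115
  locker 2: 95 + 20 = 115
  locker 3: 95 + 15 = 110
  locker 4: 85 + 35 = 120
  locker 5: 70 = 70
  locker 6: 65 = 65
Every load is within 125 L, so 6 storage lockers suffice.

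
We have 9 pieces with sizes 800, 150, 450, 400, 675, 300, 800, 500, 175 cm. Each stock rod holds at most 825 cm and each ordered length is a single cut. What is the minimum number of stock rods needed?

6

Total = 800 + 800 + 675 + 500 + 450 + 400 + 300 + 175 + 150 = 4250 cm.
Lower bound: ⌈4250/825⌉ = 6 stock rods.
A packing using 6 stock rods:
  stock rod 1: 800 = 800
  stock rod 2: 800 = 800
  stock rod 3: 675 + 150 = 825
  stock rod 4: 500 + 300 = 800
  stock rod 5: 450 + 175 = 625
  stock rod 6: 400 = 400
This matches the lower bound, so 6 is optimal.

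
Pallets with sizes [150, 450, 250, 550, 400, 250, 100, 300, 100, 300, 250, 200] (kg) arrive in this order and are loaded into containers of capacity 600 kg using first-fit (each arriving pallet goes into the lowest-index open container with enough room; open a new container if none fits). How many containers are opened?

6

  150 → container 1 (new)  [load 150/600]
  450 → container 1  [load 600/600]
  250 → container 2 (new)  [load 250/600]
  550 → container 3 (new)  [load 550/600]
  400 → container 4 (new)  [load 400/600]
  250 → container 2  [load 500/600]
  100 → container 2  [load 600/600]
  300 → container 5 (new)  [load 300/600]
  100 → container 4  [load 500/600]
  300 → container 5  [load 600/600]
  250 → container 6 (new)  [load 250/600]
  200 → container 6  [load 450/600]
6 containers opened.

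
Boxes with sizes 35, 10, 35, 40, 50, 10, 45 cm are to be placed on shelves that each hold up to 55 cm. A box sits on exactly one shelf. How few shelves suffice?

Total = 50 + 45 + 40 + 35 + 35 + 10 + 10 = 225 cm.
Lower bound: ⌈225/55⌉ = 5 shelves.
A packing using 5 shelves:
  shelf 1: 50 = 50
  shelf 2: 45 + 10 = 55
  shelf 3: 40 + 10 = 50
  shelf 4: 35 = 35
  shelf 5: 35 = 35
This matches the lower bound, so 5 is optimal.

5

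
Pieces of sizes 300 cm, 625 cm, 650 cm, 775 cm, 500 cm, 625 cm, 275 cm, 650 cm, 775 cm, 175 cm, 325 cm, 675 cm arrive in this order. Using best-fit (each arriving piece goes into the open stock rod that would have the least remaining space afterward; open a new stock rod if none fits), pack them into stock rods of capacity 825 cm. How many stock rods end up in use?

  300 → stock rod 1 (new)  [load 300/825]
  625 → stock rod 2 (new)  [load 625/825]
  650 → stock rod 3 (new)  [load 650/825]
  775 → stock rod 4 (new)  [load 775/825]
  500 → stock rod 1  [load 800/825]
  625 → stock rod 5 (new)  [load 625/825]
  275 → stock rod 6 (new)  [load 275/825]
  650 → stock rod 7 (new)  [load 650/825]
  775 → stock rod 8 (new)  [load 775/825]
  175 → stock rod 3  [load 825/825]
  325 → stock rod 6  [load 600/825]
  675 → stock rod 9 (new)  [load 675/825]
9 stock rods opened.

9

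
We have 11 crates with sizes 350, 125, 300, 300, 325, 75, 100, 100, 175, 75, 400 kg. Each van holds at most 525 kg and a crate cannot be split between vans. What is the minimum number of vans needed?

Total = 400 + 350 + 325 + 300 + 300 + 175 + 125 + 100 + 100 + 75 + 75 = 2325 kg.
Lower bound: ⌈2325/525⌉ = 5 vans.
A packing using 5 vans:
  van 1: 400 + 125 = 525
  van 2: 350 + 175 = 525
  van 3: 325 + 100 + 100 = 525
  van 4: 300 + 75 + 75 = 450
  van 5: 300 = 300
This matches the lower bound, so 5 is optimal.

5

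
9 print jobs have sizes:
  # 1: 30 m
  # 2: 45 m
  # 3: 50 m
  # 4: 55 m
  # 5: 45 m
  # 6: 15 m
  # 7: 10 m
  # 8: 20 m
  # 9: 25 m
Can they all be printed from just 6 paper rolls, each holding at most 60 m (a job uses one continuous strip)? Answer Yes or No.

A valid assignment using 6 paper rolls:
  roll 1: 55 = 55
  roll 2: 50 + 10 = 60
  roll 3: 45 + 15 = 60
  roll 4: 45 = 45
  roll 5: 30 + 25 = 55
  roll 6: 20 = 20
Every load is within 60 m, so 6 paper rolls suffice.

Yes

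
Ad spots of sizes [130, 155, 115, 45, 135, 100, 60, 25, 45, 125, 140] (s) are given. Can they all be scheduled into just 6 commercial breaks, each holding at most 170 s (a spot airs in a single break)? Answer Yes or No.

Total = 1075 s; ⌈1075/170⌉ = 7.
At least 7 commercial breaks are required, but only 6 are allowed.

No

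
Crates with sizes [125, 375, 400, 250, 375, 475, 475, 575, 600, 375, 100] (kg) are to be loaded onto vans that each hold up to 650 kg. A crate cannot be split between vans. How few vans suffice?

Total = 600 + 575 + 475 + 475 + 400 + 375 + 375 + 375 + 250 + 125 + 100 = 4125 kg.
Lower bound: ⌈4125/650⌉ = 7 vans.
Also, 8 crates each exceed 325 kg, and no two of those can share a van, so at least 8 vans are needed.
A packing using 8 vans:
  van 1: 600 = 600
  van 2: 575 = 575
  van 3: 475 + 125 = 600
  van 4: 475 + 100 = 575
  van 5: 400 + 250 = 650
  van 6: 375 = 375
  van 7: 375 = 375
  van 8: 375 = 375
This matches the lower bound, so 8 is optimal.

8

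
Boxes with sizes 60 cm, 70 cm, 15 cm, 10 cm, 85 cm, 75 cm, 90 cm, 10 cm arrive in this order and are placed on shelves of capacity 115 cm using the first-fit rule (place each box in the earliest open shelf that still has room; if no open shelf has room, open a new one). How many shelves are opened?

  60 → shelf 1 (new)  [load 60/115]
  70 → shelf 2 (new)  [load 70/115]
  15 → shelf 1  [load 75/115]
  10 → shelf 1  [load 85/115]
  85 → shelf 3 (new)  [load 85/115]
  75 → shelf 4 (new)  [load 75/115]
  90 → shelf 5 (new)  [load 90/115]
  10 → shelf 1  [load 95/115]
5 shelves opened.

5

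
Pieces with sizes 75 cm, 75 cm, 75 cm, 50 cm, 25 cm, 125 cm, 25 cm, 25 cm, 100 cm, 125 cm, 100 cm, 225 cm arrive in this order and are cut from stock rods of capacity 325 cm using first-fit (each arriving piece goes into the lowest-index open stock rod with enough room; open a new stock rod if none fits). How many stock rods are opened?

4

  75 → stock rod 1 (new)  [load 75/325]
  75 → stock rod 1  [load 150/325]
  75 → stock rod 1  [load 225/325]
  50 → stock rod 1  [load 275/325]
  25 → stock rod 1  [load 300/325]
  125 → stock rod 2 (new)  [load 125/325]
  25 → stock rod 1  [load 325/325]
  25 → stock rod 2  [load 150/325]
  100 → stock rod 2  [load 250/325]
  125 → stock rod 3 (new)  [load 125/325]
  100 → stock rod 3  [load 225/325]
  225 → stock rod 4 (new)  [load 225/325]
4 stock rods opened.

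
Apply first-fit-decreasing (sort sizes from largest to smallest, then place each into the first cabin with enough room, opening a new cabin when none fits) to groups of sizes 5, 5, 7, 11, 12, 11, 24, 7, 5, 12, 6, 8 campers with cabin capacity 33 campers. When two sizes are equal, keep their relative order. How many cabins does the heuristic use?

4

Sorted descending: 24, 12, 12, 11, 11, 8, 7, 7, 6, 5, 5, 5.
  24 → cabin 1 (new)  [load 24/33]
  12 → cabin 2 (new)  [load 12/33]
  12 → cabin 2  [load 24/33]
  11 → cabin 3 (new)  [load 11/33]
  11 → cabin 3  [load 22/33]
  8 → cabin 1  [load 32/33]
  7 → cabin 2  [load 31/33]
  7 → cabin 3  [load 29/33]
  6 → cabin 4 (new)  [load 6/33]
  5 → cabin 4  [load 11/33]
  5 → cabin 4  [load 16/33]
  5 → cabin 4  [load 21/33]
4 cabins opened.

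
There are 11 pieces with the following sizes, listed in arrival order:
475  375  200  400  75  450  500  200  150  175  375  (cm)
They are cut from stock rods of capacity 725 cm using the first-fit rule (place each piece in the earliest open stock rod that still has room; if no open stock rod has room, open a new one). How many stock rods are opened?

  475 → stock rod 1 (new)  [load 475/725]
  375 → stock rod 2 (new)  [load 375/725]
  200 → stock rod 1  [load 675/725]
  400 → stock rod 3 (new)  [load 400/725]
  75 → stock rod 2  [load 450/725]
  450 → stock rod 4 (new)  [load 450/725]
  500 → stock rod 5 (new)  [load 500/725]
  200 → stock rod 2  [load 650/725]
  150 → stock rod 3  [load 550/725]
  175 → stock rod 3  [load 725/725]
  375 → stock rod 6 (new)  [load 375/725]
6 stock rods opened.

6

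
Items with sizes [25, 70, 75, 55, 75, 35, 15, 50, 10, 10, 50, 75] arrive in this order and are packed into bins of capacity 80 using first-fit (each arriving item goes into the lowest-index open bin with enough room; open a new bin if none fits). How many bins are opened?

8

  25 → bin 1 (new)  [load 25/80]
  70 → bin 2 (new)  [load 70/80]
  75 → bin 3 (new)  [load 75/80]
  55 → bin 1  [load 80/80]
  75 → bin 4 (new)  [load 75/80]
  35 → bin 5 (new)  [load 35/80]
  15 → bin 5  [load 50/80]
  50 → bin 6 (new)  [load 50/80]
  10 → bin 2  [load 80/80]
  10 → bin 5  [load 60/80]
  50 → bin 7 (new)  [load 50/80]
  75 → bin 8 (new)  [load 75/80]
8 bins opened.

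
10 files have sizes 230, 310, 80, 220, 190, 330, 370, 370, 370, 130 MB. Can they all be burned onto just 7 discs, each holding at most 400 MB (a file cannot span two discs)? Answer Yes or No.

No

Total = 2600 MB; ⌈2600/400⌉ = 7.
The bound of 7 does not rule out 7, but exhaustive search shows no assignment into 7 discs of capacity 400 MB exists — the minimum is 8.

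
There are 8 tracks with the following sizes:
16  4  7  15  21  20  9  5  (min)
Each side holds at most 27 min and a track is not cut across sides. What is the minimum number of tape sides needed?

4

Total = 21 + 20 + 16 + 15 + 9 + 7 + 5 + 4 = 97 min.
Lower bound: ⌈97/27⌉ = 4 tape sides.
A packing using 4 tape sides:
  side 1: 21 + 5 = 26
  side 2: 20 + 7 = 27
  side 3: 16 + 9 = 25
  side 4: 15 + 4 = 19
This matches the lower bound, so 4 is optimal.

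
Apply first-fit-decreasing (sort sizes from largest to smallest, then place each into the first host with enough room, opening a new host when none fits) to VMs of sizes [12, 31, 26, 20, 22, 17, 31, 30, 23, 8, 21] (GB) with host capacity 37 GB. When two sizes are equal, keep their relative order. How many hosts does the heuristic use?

Sorted descending: 31, 31, 30, 26, 23, 22, 21, 20, 17, 12, 8.
  31 → host 1 (new)  [load 31/37]
  31 → host 2 (new)  [load 31/37]
  30 → host 3 (new)  [load 30/37]
  26 → host 4 (new)  [load 26/37]
  23 → host 5 (new)  [load 23/37]
  22 → host 6 (new)  [load 22/37]
  21 → host 7 (new)  [load 21/37]
  20 → host 8 (new)  [load 20/37]
  17 → host 8  [load 37/37]
  12 → host 5  [load 35/37]
  8 → host 4  [load 34/37]
8 hosts opened.

8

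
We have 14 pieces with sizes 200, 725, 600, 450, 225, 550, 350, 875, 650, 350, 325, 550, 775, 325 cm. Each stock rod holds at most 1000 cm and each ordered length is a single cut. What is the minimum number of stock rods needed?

Total = 875 + 775 + 725 + 650 + 600 + 550 + 550 + 450 + 350 + 350 + 325 + 325 + 225 + 200 = 6950 cm.
Lower bound: ⌈6950/1000⌉ = 7 stock rods.
A packing using 8 stock rods:
  stock rod 1: 875 = 875
  stock rod 2: 775 + 225 = 1000
  stock rod 3: 725 + 200 = 925
  stock rod 4: 650 + 350 = 1000
  stock rod 5: 600 + 350 = 950
  stock rod 6: 550 + 450 = 1000
  stock rod 7: 550 + 325 = 875
  stock rod 8: 325 = 325
No arrangement into 7 stock rods stays within capacity, so 8 is optimal.

8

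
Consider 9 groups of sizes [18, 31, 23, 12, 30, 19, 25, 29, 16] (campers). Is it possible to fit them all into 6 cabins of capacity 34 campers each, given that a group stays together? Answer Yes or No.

No

Total = 203 campers; ⌈203/34⌉ = 6.
7 groups each exceed half the capacity and cannot share a cabin, forcing at least 7 cabins.
At least 7 cabins are required, but only 6 are allowed.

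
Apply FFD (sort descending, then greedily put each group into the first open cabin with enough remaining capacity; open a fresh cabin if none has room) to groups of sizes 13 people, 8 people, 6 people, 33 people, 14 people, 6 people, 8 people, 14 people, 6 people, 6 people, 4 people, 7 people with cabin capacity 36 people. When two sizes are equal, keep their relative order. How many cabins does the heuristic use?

4

Sorted descending: 33, 14, 14, 13, 8, 8, 7, 6, 6, 6, 6, 4.
  33 → cabin 1 (new)  [load 33/36]
  14 → cabin 2 (new)  [load 14/36]
  14 → cabin 2  [load 28/36]
  13 → cabin 3 (new)  [load 13/36]
  8 → cabin 2  [load 36/36]
  8 → cabin 3  [load 21/36]
  7 → cabin 3  [load 28/36]
  6 → cabin 3  [load 34/36]
  6 → cabin 4 (new)  [load 6/36]
  6 → cabin 4  [load 12/36]
  6 → cabin 4  [load 18/36]
  4 → cabin 4  [load 22/36]
4 cabins opened.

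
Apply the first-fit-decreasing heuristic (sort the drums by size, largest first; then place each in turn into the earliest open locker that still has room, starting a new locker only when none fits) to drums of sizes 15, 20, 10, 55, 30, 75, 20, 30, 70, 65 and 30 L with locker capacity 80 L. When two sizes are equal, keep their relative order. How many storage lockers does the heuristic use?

Sorted descending: 75, 70, 65, 55, 30, 30, 30, 20, 20, 15, 10.
  75 → locker 1 (new)  [load 75/80]
  70 → locker 2 (new)  [load 70/80]
  65 → locker 3 (new)  [load 65/80]
  55 → locker 4 (new)  [load 55/80]
  30 → locker 5 (new)  [load 30/80]
  30 → locker 5  [load 60/80]
  30 → locker 6 (new)  [load 30/80]
  20 → locker 4  [load 75/80]
  20 → locker 5  [load 80/80]
  15 → locker 3  [load 80/80]
  10 → locker 2  [load 80/80]
6 storage lockers opened.

6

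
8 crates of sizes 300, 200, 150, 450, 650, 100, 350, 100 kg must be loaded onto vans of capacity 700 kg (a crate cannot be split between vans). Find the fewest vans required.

Total = 650 + 450 + 350 + 300 + 200 + 150 + 100 + 100 = 2300 kg.
Lower bound: ⌈2300/700⌉ = 4 vans.
A packing using 4 vans:
  van 1: 650 = 650
  van 2: 450 + 200 = 650
  van 3: 350 + 300 = 650
  van 4: 150 + 100 + 100 = 350
This matches the lower bound, so 4 is optimal.

4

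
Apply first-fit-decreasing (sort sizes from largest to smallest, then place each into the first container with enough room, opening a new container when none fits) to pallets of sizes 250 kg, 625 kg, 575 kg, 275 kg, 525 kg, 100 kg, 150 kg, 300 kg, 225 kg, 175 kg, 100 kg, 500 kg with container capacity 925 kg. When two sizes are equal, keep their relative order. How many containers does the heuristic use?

Sorted descending: 625, 575, 525, 500, 300, 275, 250, 225, 175, 150, 100, 100.
  625 → container 1 (new)  [load 625/925]
  575 → container 2 (new)  [load 575/925]
  525 → container 3 (new)  [load 525/925]
  500 → container 4 (new)  [load 500/925]
  300 → container 1  [load 925/925]
  275 → container 2  [load 850/925]
  250 → container 3  [load 775/925]
  225 → container 4  [load 725/925]
  175 → container 4  [load 900/925]
  150 → container 3  [load 925/925]
  100 → container 5 (new)  [load 100/925]
  100 → container 5  [load 200/925]
5 containers opened.

5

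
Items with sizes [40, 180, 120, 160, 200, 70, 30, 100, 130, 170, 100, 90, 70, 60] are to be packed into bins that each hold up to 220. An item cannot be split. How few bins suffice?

8

Total = 200 + 180 + 170 + 160 + 130 + 120 + 100 + 100 + 90 + 70 + 70 + 60 + 40 + 30 = 1520.
Lower bound: ⌈1520/220⌉ = 7 bins.
A packing using 8 bins:
  bin 1: 200 = 200
  bin 2: 180 + 40 = 220
  bin 3: 170 + 30 = 200
  bin 4: 160 + 60 = 220
  bin 5: 130 + 90 = 220
  bin 6: 120 + 100 = 220
  bin 7: 100 + 70 = 170
  bin 8: 70 = 70
No arrangement into 7 bins stays within capacity, so 8 is optimal.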